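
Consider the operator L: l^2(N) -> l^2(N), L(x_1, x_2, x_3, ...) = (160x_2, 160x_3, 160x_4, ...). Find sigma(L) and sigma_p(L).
sigma(L) = closed disk {z in C : |z| ≤ 160}; sigma_p(L) = open disk {z in C : |z| < 160}

Note L = 160·V where V is the unit left shift (V x)_k = x_{k+1}; so sigma(L) = 160·sigma(V) and ||L|| = 160||V||. ||L x||^2 = 25600sum_{k≥2} |x_k|^2 ≤ 25600||x||^2, with equality on {x : x_1 = 0}, so ||L|| = 160. For any lambda with |lambda| < 160, set r = lambda/160 (|r| < 1); the vector x = (1, r, r^2, ...) is in l^2 and satisfies L x = 160(r, r^2, ...) = lambda x, so lambda is an eigenvalue. On the boundary |lambda| = 160 the geometric series diverges, so no l^2 eigenvector exists, but these lambda lie in the approximate point spectrum. Hence sigma(L) is the closed disk of radius 160 and sigma_p(L) is the open disk.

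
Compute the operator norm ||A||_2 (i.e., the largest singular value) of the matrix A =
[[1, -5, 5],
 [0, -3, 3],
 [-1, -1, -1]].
||A||_2 ≈ 8.2915 (= sqrt(largest eigenvalue of A^T A))

||A||_2 = sigma_max(A) = sqrt(lambda_max(A^T A)). Form the symmetric matrix M = A^T A =
[[2, -4, 6],
 [-4, 35, -33],
 [6, -33, 35]].
Its characteristic polynomial (trace, sum of principal 2x2 minors, determinant of M give the coefficients) is
  p(λ) = det(λ I - M) = λ^3 - 72λ^2 + 224λ - 36.
No integer candidate from the rational root theorem (±divisors of 36) is a root, so the roots are irrational. The cubic discriminant is Δ = 171822928 > 0, so there are three distinct real roots. p(0) = -36 and p(1) = 117 have opposite signs, so a root lies in (0, 1); Newton's method refines it to λ ≈ 0.17. p(3) = 15 and p(4) = -228 have opposite signs, so a root lies in (3, 4); Newton's method refines it to λ ≈ 3.0806. p(68) = -3300 and p(69) = 1137 have opposite signs, so a root lies in (68, 69); Newton's method refines it to λ ≈ 68.7494. Check (Vieta): the three roots sum to 72, matching tr M = 72.
So the eigenvalues of A^T A are ≈ 0.17, 3.0806, 68.7494 (all ≥ 0, as they must be for A^T A). The largest is λ_max ≈ 68.7494, hence ||A||_2 = sqrt(λ_max) ≈ 8.2915.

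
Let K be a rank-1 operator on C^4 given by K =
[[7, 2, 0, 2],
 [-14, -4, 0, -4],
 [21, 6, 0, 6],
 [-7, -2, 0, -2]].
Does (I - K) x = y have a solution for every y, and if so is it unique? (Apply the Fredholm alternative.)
(I - K) is singular (det(I - K) = 0, i.e. 1 ∈ sigma(K)). (I - K) x = y is solvable iff y ⊥ ker((I - K)^*) = span{(7, 2, 0, 2)}, i.e. iff 7y_1 + 2y_2 + 2y_4 = 0. When solvable, the solutions are x = y + c·(1, -2, 3, -1), c arbitrary (ker(I - K) = span{(1, -2, 3, -1)}, dimension 1).

K has rank 1, so it is an outer product K = u v^T: every row of K is a multiple of one row vector. Reading off the entries, u = (1, -2, 3, -1) and v = (7, 2, 0, 2) (row i of K equals u_i·v^T). A rank-one matrix u v^T satisfies K u = u (v·u) and kills the (3)-dimensional subspace v^⊥, so its characteristic polynomial is lambda^3 (lambda - v·u) with v·u = tr K = 1. Hence the eigenvalues of I - K are 1 (multiplicity 3) and 1 - (1) = 0, so det(I - K) = 0. (Direct check: I - K =
[[-6, -2, 0, -2],
 [14, 5, 0, 4],
 [-21, -6, 1, -6],
 [7, 2, 0, 3]]
has determinant 0.) So 1 is an eigenvalue of K and (I - K) is not invertible. The finite-dimensional Fredholm alternative says: either (I - K) is invertible, or ker(I - K) ≠ {0} and then range(I - K) = ker((I - K)^*)^⊥, with dim ker(I - K) = dim ker((I - K)^*). We are in the second case, so we need both kernels. Kernel of I - K: (I - K) u = u - u (v·u) = u - u = 0, so ker(I - K) = span{u} = span{(1, -2, 3, -1)} (it is exactly 1-dimensional because rank(I - K) = 3). Kernel of the adjoint: K is real, so (I - K)^* = I - K^T = I - v u^T, and (I - v u^T) v = v - v (u·v) = 0; hence ker((I - K)^*) = span{v} = span{(7, 2, 0, 2)}. Therefore (I - K) x = y is solvable iff <y, v> = 0, i.e. iff 7y_1 + 2y_2 + 2y_4 = 0. When this holds, K y = u (v·y) = 0, so (I - K) y = y and x = y is a particular solution; the full solution set is the line x = y + c·u = y + c·(1, -2, 3, -1), c ∈ C.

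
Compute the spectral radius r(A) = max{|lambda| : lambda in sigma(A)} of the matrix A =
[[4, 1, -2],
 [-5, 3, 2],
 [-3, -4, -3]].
r(A) ≈ 4.8908

The eigenvalues of A are the roots of its characteristic polynomial. With M = A (coefficients from the trace, the sum of principal 2x2 minors, and det A):
  p(λ) = det(λ I - M) = λ^3 - 4λ^2 - 2λ + 83.
No integer candidate from the rational root theorem (±divisors of 83) is a root, so the roots are irrational. The cubic discriminant is Δ = -152707 < 0, so there is one real root and a complex-conjugate pair. p(-4) = -37 and p(-3) = 26 have opposite signs, so a root lies in (-4, -3); Newton's method refines it to λ ≈ -3.4699. Dividing out (λ - (-3.4699)) leaves approximately λ^2 - 7.4699λ + 23.9199. For λ^2 - 7.4699λ + 23.9199 the discriminant is -39.8801. It is negative, so the remaining roots are the complex-conjugate pair λ ≈ 3.735 ± 3.1575i. Their product equals the constant term, so |λ|^2 ≈ 23.9199 and |λ| ≈ 4.8908.
Thus the eigenvalues (to 4 decimals) are -3.4699 (modulus 3.4699); 3.735 ± 3.1575i (modulus 4.8908). The spectral radius is the largest modulus: r(A) ≈ 4.8908. (Cross-check: r(A) ≤ ||A||_2 ≈ 7.2619; equality holds whenever A is normal, though it can also hold for some non-normal A.)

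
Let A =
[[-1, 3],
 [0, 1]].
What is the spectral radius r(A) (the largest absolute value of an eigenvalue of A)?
r(A) = 1

The eigenvalues of A are the roots of its characteristic polynomial. With M = A (coefficients from the trace and determinant):
  p(λ) = det(λ I - M) = λ^2 - 1.
For λ^2 - 1 the discriminant is 4. It is a perfect square (2^2), so the roots are rational: λ = (0 ± 2)/2 = 1, -1.
Thus the eigenvalues (to 4 decimals) are 1 (modulus 1); -1 (modulus 1). The spectral radius is the largest modulus: r(A) = 1. (Cross-check: r(A) ≤ ||A||_2 ≈ 3.3028; equality holds whenever A is normal, though it can also hold for some non-normal A.)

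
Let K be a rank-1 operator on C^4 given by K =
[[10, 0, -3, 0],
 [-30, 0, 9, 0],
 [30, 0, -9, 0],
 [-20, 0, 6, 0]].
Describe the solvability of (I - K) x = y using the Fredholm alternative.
(I - K) is singular (det(I - K) = 0, i.e. 1 ∈ sigma(K)). (I - K) x = y is solvable iff y ⊥ ker((I - K)^*) = span{(10, 0, -3, 0)}, i.e. iff 10y_1 - 3y_3 = 0. When solvable, the solutions are x = y + c·(1, -3, 3, -2), c arbitrary (ker(I - K) = span{(1, -3, 3, -2)}, dimension 1).

K has rank 1, so it is an outer product K = u v^T: every row of K is a multiple of one row vector. Reading off the entries, u = (1, -3, 3, -2) and v = (10, 0, -3, 0) (row i of K equals u_i·v^T). A rank-one matrix u v^T satisfies K u = u (v·u) and kills the (3)-dimensional subspace v^⊥, so its characteristic polynomial is lambda^3 (lambda - v·u) with v·u = tr K = 1. Hence the eigenvalues of I - K are 1 (multiplicity 3) and 1 - (1) = 0, so det(I - K) = 0. (Direct check: I - K =
[[-9, 0, 3, 0],
 [30, 1, -9, 0],
 [-30, 0, 10, 0],
 [20, 0, -6, 1]]
has determinant 0.) So 1 is an eigenvalue of K and (I - K) is not invertible. The finite-dimensional Fredholm alternative says: either (I - K) is invertible, or ker(I - K) ≠ {0} and then range(I - K) = ker((I - K)^*)^⊥, with dim ker(I - K) = dim ker((I - K)^*). We are in the second case, so we need both kernels. Kernel of I - K: (I - K) u = u - u (v·u) = u - u = 0, so ker(I - K) = span{u} = span{(1, -3, 3, -2)} (it is exactly 1-dimensional because rank(I - K) = 3). Kernel of the adjoint: K is real, so (I - K)^* = I - K^T = I - v u^T, and (I - v u^T) v = v - v (u·v) = 0; hence ker((I - K)^*) = span{v} = span{(10, 0, -3, 0)}. Therefore (I - K) x = y is solvable iff <y, v> = 0, i.e. iff 10y_1 - 3y_3 = 0. When this holds, K y = u (v·y) = 0, so (I - K) y = y and x = y is a particular solution; the full solution set is the line x = y + c·u = y + c·(1, -3, 3, -2), c ∈ C.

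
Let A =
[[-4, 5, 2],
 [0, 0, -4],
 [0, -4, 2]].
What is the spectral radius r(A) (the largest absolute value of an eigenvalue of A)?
r(A) = (2 + sqrt(68))/2 ≈ 5.1231

The eigenvalues of A are the roots of its characteristic polynomial. With M = A (coefficients from the trace, the sum of principal 2x2 minors, and det A):
  p(λ) = det(λ I - M) = λ^3 + 2λ^2 - 24λ - 64.
By the rational root theorem any rational root is an integer divisor of 64. Testing λ = -4: p(-4) = -64 + 32 + 96 - 64 = 0, so λ = -4 is a root. Dividing out (λ + 4) leaves p(λ) = (λ + 4)(λ^2 - 2λ - 16). For λ^2 - 2λ - 16 the discriminant is 68. It is nonnegative but not a perfect square, so the roots are real and irrational: λ = (2 ± sqrt(68))/2 ≈ 5.1231, -3.1231.
Thus the eigenvalues (to 4 decimals) are 5.1231 (modulus 5.1231); -3.1231 (modulus 3.1231); -4 (modulus 4). The spectral radius is the largest modulus: r(A) = (2 + sqrt(68))/2 ≈ 5.1231. (Cross-check: r(A) ≤ ||A||_2 ≈ 7.2937; equality holds whenever A is normal, though it can also hold for some non-normal A.)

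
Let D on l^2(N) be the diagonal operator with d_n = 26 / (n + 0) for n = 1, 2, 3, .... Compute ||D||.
||D|| = 26 (attained at n = 1)

For D diagonal, ||D|| = sup_n |d_n| = sup_n 26/(n + 0). This is positive and strictly decreasing in n, so the supremum is attained at n = 1: d_1 = 26/(1 + 0) = 26. Hence ||D|| = 26.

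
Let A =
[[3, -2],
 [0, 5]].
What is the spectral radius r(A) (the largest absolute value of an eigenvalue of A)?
r(A) = 5

The eigenvalues of A are the roots of its characteristic polynomial. With M = A (coefficients from the trace and determinant):
  p(λ) = det(λ I - M) = λ^2 - 8λ + 15.
For λ^2 - 8λ + 15 the discriminant is 4. It is a perfect square (2^2), so the roots are rational: λ = (8 ± 2)/2 = 5, 3.
Thus the eigenvalues (to 4 decimals) are 5 (modulus 5); 3 (modulus 3). The spectral radius is the largest modulus: r(A) = 5. (Cross-check: r(A) ≤ ||A||_2 ≈ 5.5373; equality holds whenever A is normal, though it can also hold for some non-normal A.)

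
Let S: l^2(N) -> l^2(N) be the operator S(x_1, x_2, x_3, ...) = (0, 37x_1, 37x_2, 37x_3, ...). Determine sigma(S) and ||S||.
sigma(S) = closed disk {z in C : |z| ≤ 37}; ||S|| = 37

Note S = 37·U where U is the unit right shift (U x)_k = x_{k-1} (with x_0 := 0); so ||S|| = 37||U|| and sigma(S) = 37·sigma(U). ||S x||^2 = sum_{k≥1} |37x_k|^2 = 1369||x||^2, so ||S|| = 37 and sigma(S) ⊂ {|z| ≤ 37}. For any |lambda| < 37, the equation (S - lambda I) x = 0 forces x_1 = 0, then 37x_k = lambda x_{k+1} ⇒ x = 0, so S has no eigenvalues. But (S - lambda I) is not surjective for |lambda| < 37: solving (S - lambda I) x = e_1 would require x_n proportional to (lambda/37)^(-n), which is not in l^2. So every |lambda| < 37 lies in the residual spectrum. The boundary |lambda| = 37 is in the approximate point spectrum (the spectrum is closed). Hence sigma(S) is the closed disk of radius 37.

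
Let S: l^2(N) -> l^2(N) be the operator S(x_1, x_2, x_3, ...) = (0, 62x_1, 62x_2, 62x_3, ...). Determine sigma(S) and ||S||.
sigma(S) = closed disk {z in C : |z| ≤ 62}; ||S|| = 62

Note S = 62·U where U is the unit right shift (U x)_k = x_{k-1} (with x_0 := 0); so ||S|| = 62||U|| and sigma(S) = 62·sigma(U). ||S x||^2 = sum_{k≥1} |62x_k|^2 = 3844||x||^2, so ||S|| = 62 and sigma(S) ⊂ {|z| ≤ 62}. For any |lambda| < 62, the equation (S - lambda I) x = 0 forces x_1 = 0, then 62x_k = lambda x_{k+1} ⇒ x = 0, so S has no eigenvalues. But (S - lambda I) is not surjective for |lambda| < 62: solving (S - lambda I) x = e_1 would require x_n proportional to (lambda/62)^(-n), which is not in l^2. So every |lambda| < 62 lies in the residual spectrum. The boundary |lambda| = 62 is in the approximate point spectrum (the spectrum is closed). Hence sigma(S) is the closed disk of radius 62.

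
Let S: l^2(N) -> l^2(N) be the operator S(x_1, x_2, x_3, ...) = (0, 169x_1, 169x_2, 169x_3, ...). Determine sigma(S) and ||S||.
sigma(S) = closed disk {z in C : |z| ≤ 169}; ||S|| = 169

Note S = 169·U where U is the unit right shift (U x)_k = x_{k-1} (with x_0 := 0); so ||S|| = 169||U|| and sigma(S) = 169·sigma(U). ||S x||^2 = sum_{k≥1} |169x_k|^2 = 28561||x||^2, so ||S|| = 169 and sigma(S) ⊂ {|z| ≤ 169}. For any |lambda| < 169, the equation (S - lambda I) x = 0 forces x_1 = 0, then 169x_k = lambda x_{k+1} ⇒ x = 0, so S has no eigenvalues. But (S - lambda I) is not surjective for |lambda| < 169: solving (S - lambda I) x = e_1 would require x_n proportional to (lambda/169)^(-n), which is not in l^2. So every |lambda| < 169 lies in the residual spectrum. The boundary |lambda| = 169 is in the approximate point spectrum (the spectrum is closed). Hence sigma(S) is the closed disk of radius 169.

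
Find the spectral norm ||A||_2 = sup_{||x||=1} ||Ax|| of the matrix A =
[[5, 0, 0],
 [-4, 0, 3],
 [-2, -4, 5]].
||A||_2 ≈ 8.3069 (= sqrt(largest eigenvalue of A^T A))

||A||_2 = sigma_max(A) = sqrt(lambda_max(A^T A)). Form the symmetric matrix M = A^T A =
[[45, 8, -22],
 [8, 16, -20],
 [-22, -20, 34]].
Its characteristic polynomial (trace, sum of principal 2x2 minors, determinant of M give the coefficients) is
  p(λ) = det(λ I - M) = λ^3 - 95λ^2 + 1846λ - 3600.
No integer candidate from the rational root theorem (±divisors of 3600) is a root, so the roots are irrational. The cubic discriminant is Δ = 4259917956 > 0, so there are three distinct real roots. p(2) = -280 and p(3) = 1110 have opposite signs, so a root lies in (2, 3); Newton's method refines it to λ ≈ 2.1917. p(23) = 770 and p(24) = -192 have opposite signs, so a root lies in (23, 24); Newton's method refines it to λ ≈ 23.8044. p(69) = -12 and p(70) = 3120 have opposite signs, so a root lies in (69, 70); Newton's method refines it to λ ≈ 69.004. Check (Vieta): the three roots sum to 95, matching tr M = 95.
So the eigenvalues of A^T A are ≈ 2.1917, 23.8044, 69.004 (all ≥ 0, as they must be for A^T A). The largest is λ_max ≈ 69.004, hence ||A||_2 = sqrt(λ_max) ≈ 8.3069.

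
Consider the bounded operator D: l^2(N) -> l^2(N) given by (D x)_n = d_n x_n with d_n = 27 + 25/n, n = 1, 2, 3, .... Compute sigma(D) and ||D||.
sigma(D) = {27 + 25/n : n ≥ 1} ∪ {27}; ||D|| = 52

A bounded diagonal operator on l^2 with diagonal entries d_n has spectrum equal to the closure of {d_n : n ≥ 1}: every d_n is an eigenvalue (with eigenvector e_n), so {d_n} ⊂ sigma(D); the spectrum is closed, so its closure is too; and for lambda not in the closure, (D - lambda I) has bounded inverse (the diagonal entries 1/(d_n - lambda) are bounded). For our sequence d_n = 27 + 25/n, n = 1, 2, 3, ...:
  - {d_n} = {27 + 25/n : n ≥ 1}; the only limit point is 27
  - closure = {27 + 25/n : n ≥ 1} ∪ {27}
For the norm: a diagonal operator has ||D|| = sup_n |d_n|. Here d_n = 27 + 25/n is positive and decreasing, so sup_n |d_n| = d_1 = 27 + 25 = 52. So ||D|| = 52.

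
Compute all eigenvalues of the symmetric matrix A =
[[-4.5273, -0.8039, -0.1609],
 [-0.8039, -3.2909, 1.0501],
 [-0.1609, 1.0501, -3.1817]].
sigma(A) ≈ {-5, -4, -2}

A is real symmetric, so its spectrum consists of real eigenvalues. Expanding the characteristic polynomial of the displayed matrix gives
  det(λ I - A) = p(λ) = λ^3 + (11)λ^2 + (38)λ + (39.9985).
Solving p(λ) = 0 yields eigenvalues ≈ -5, -4, -2. (A is shown rounded to 4 decimals, so these recover the underlying integer eigenvalues to within that precision.)
Verification: the trace of A = -11 equals the sum of eigenvalues -11, and det(A) ≈ -39.9985 matches the eigenvalue product -40.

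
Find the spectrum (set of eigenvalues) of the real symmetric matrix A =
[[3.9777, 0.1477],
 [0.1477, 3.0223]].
sigma(A) ≈ {3, 4}

A is real symmetric, so its spectrum consists of real eigenvalues. Expanding the characteristic polynomial of the displayed matrix gives
  det(λ I - A) = p(λ) = λ^2 + (-7)λ + (12).
Solving p(λ) = 0 yields eigenvalues ≈ 3, 4. (A is shown rounded to 4 decimals, so these recover the underlying integer eigenvalues to within that precision.)
Verification: the trace of A = 7 equals the sum of eigenvalues 7, and det(A) ≈ 12.0000 matches the eigenvalue product 12.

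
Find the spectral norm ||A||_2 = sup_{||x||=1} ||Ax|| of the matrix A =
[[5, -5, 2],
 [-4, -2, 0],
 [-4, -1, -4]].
||A||_2 ≈ 8.658 (= sqrt(largest eigenvalue of A^T A))

||A||_2 = sigma_max(A) = sqrt(lambda_max(A^T A)). Form the symmetric matrix M = A^T A =
[[57, -13, 26],
 [-13, 30, -6],
 [26, -6, 20]].
Its characteristic polynomial (trace, sum of principal 2x2 minors, determinant of M give the coefficients) is
  p(λ) = det(λ I - M) = λ^3 - 107λ^2 + 2569λ - 12544.
No integer candidate from the rational root theorem (±divisors of 12544) is a root, so the roots are irrational. The cubic discriminant is Δ = 4091642149 > 0, so there are three distinct real roots. p(6) = -766 and p(7) = 539 have opposite signs, so a root lies in (6, 7); Newton's method refines it to λ ≈ 6.5706. p(25) = 431 and p(26) = -506 have opposite signs, so a root lies in (25, 26); Newton's method refines it to λ ≈ 25.4681. p(74) = -3146 and p(75) = 131 have opposite signs, so a root lies in (74, 75); Newton's method refines it to λ ≈ 74.9614. Check (Vieta): the three roots sum to 107, matching tr M = 107.
So the eigenvalues of A^T A are ≈ 6.5706, 25.4681, 74.9614 (all ≥ 0, as they must be for A^T A). The largest is λ_max ≈ 74.9614, hence ||A||_2 = sqrt(λ_max) ≈ 8.658.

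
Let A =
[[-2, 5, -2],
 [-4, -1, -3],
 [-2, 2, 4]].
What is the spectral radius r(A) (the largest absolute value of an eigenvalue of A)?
r(A) ≈ 5.2812

The eigenvalues of A are the roots of its characteristic polynomial. With M = A (coefficients from the trace, the sum of principal 2x2 minors, and det A):
  p(λ) = det(λ I - M) = λ^3 - λ^2 + 12λ - 126.
No integer candidate from the rational root theorem (±divisors of 126) is a root, so the roots are irrational. The cubic discriminant is Δ = -408708 < 0, so there is one real root and a complex-conjugate pair. p(4) = -30 and p(5) = 34 have opposite signs, so a root lies in (4, 5); Newton's method refines it to λ ≈ 4.5176. Dividing out (λ - (4.5176)) leaves approximately λ^2 + 3.5176λ + 27.891. For λ^2 + 3.5176λ + 27.891 the discriminant is -99.1906. It is negative, so the remaining roots are the complex-conjugate pair λ ≈ -1.7588 ± 4.9797i. Their product equals the constant term, so |λ|^2 ≈ 27.891 and |λ| ≈ 5.2812.
Thus the eigenvalues (to 4 decimals) are 4.5176 (modulus 4.5176); -1.7588 ± 4.9797i (modulus 5.2812). The spectral radius is the largest modulus: r(A) ≈ 5.2812. (Cross-check: r(A) ≤ ||A||_2 ≈ 6.2741; equality holds whenever A is normal, though it can also hold for some non-normal A.)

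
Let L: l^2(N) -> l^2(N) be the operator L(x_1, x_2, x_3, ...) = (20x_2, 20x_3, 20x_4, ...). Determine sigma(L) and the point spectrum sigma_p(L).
sigma(L) = closed disk {z in C : |z| ≤ 20}; sigma_p(L) = open disk {z in C : |z| < 20}

Note L = 20·V where V is the unit left shift (V x)_k = x_{k+1}; so sigma(L) = 20·sigma(V) and ||L|| = 20||V||. ||L x||^2 = 400sum_{k≥2} |x_k|^2 ≤ 400||x||^2, with equality on {x : x_1 = 0}, so ||L|| = 20. For any lambda with |lambda| < 20, set r = lambda/20 (|r| < 1); the vector x = (1, r, r^2, ...) is in l^2 and satisfies L x = 20(r, r^2, ...) = lambda x, so lambda is an eigenvalue. On the boundary |lambda| = 20 the geometric series diverges, so no l^2 eigenvector exists, but these lambda lie in the approximate point spectrum. Hence sigma(L) is the closed disk of radius 20 and sigma_p(L) is the open disk.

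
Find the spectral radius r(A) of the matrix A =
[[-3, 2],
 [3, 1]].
r(A) = (2 + sqrt(40))/2 ≈ 4.1623

The eigenvalues of A are the roots of its characteristic polynomial. With M = A (coefficients from the trace and determinant):
  p(λ) = det(λ I - M) = λ^2 + 2λ - 9.
For λ^2 + 2λ - 9 the discriminant is 40. It is nonnegative but not a perfect square, so the roots are real and irrational: λ = (-2 ± sqrt(40))/2 ≈ 2.1623, -4.1623.
Thus the eigenvalues (to 4 decimals) are 2.1623 (modulus 2.1623); -4.1623 (modulus 4.1623). The spectral radius is the largest modulus: r(A) = (2 + sqrt(40))/2 ≈ 4.1623. (Cross-check: r(A) ≤ ||A||_2 ≈ 4.3196; equality holds whenever A is normal, though it can also hold for some non-normal A.)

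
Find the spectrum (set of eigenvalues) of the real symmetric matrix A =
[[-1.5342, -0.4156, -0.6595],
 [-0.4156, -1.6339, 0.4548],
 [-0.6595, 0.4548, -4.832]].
sigma(A) ≈ {-5, -2, -1}

A is real symmetric, so its spectrum consists of real eigenvalues. Expanding the characteristic polynomial of the displayed matrix gives
  det(λ I - A) = p(λ) = λ^3 + (8)λ^2 + (17)λ + (10).
Solving p(λ) = 0 yields eigenvalues ≈ -5, -2, -1. (A is shown rounded to 4 decimals, so these recover the underlying integer eigenvalues to within that precision.)
Verification: the trace of A = -8 equals the sum of eigenvalues -8, and det(A) ≈ -10.0006 matches the eigenvalue product -10.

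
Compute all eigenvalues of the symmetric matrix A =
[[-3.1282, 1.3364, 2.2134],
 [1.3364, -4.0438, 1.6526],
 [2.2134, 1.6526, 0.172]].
sigma(A) ≈ {-5, -4, 2}

A is real symmetric, so its spectrum consists of real eigenvalues. Expanding the characteristic polynomial of the displayed matrix gives
  det(λ I - A) = p(λ) = λ^3 + (7)λ^2 + (2)λ + (-40).
Solving p(λ) = 0 yields eigenvalues ≈ -5, -4, 2. (A is shown rounded to 4 decimals, so these recover the underlying integer eigenvalues to within that precision.)
Verification: the trace of A = -7 equals the sum of eigenvalues -7, and det(A) ≈ 39.9998 matches the eigenvalue product 40.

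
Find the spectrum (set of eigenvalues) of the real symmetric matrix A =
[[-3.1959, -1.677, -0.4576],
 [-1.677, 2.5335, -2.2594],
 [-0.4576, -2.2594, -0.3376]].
sigma(A) ≈ {-4, -1, 4}

A is real symmetric, so its spectrum consists of real eigenvalues. Expanding the characteristic polynomial of the displayed matrix gives
  det(λ I - A) = p(λ) = λ^3 + (1)λ^2 + (-16)λ + (-16).
Solving p(λ) = 0 yields eigenvalues ≈ -4, -1, 4. (A is shown rounded to 4 decimals, so these recover the underlying integer eigenvalues to within that precision.)
Verification: the trace of A = -1 equals the sum of eigenvalues -1, and det(A) ≈ 15.9994 matches the eigenvalue product 16.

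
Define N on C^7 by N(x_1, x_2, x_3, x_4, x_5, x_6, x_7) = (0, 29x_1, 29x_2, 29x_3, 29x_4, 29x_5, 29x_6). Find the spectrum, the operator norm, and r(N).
sigma(N) = {0}; ||N|| = 29; r(N) = 0. (N is nilpotent with N^7 = 0.)

On C^7, N is a strictly lower-triangular matrix with 29 on the subdiagonal and zeros elsewhere, so its characteristic polynomial is lambda^7 and every eigenvalue is 0: sigma(N) = {0}. For the operator norm, N e_i = 29e_{i+1} for i = 1, ..., 6 and N e_7 = 0, so the singular values of N are 29 (with multiplicity 6) and 0; hence ||N|| = 29. The spectral radius r(N) = max|lambda| = 0. Note ||N|| > r(N) — characteristic of non-normal nilpotent operators. Indeed N^7 = 0.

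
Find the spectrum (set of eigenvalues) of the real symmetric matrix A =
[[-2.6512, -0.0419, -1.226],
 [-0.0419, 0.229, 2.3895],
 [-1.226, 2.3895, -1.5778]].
sigma(A) ≈ {-4, -2, 2}

A is real symmetric, so its spectrum consists of real eigenvalues. Expanding the characteristic polynomial of the displayed matrix gives
  det(λ I - A) = p(λ) = λ^3 + (4)λ^2 + (-4)λ + (-16).
Solving p(λ) = 0 yields eigenvalues ≈ -4, -2, 2. (A is shown rounded to 4 decimals, so these recover the underlying integer eigenvalues to within that precision.)
Verification: the trace of A = -4 equals the sum of eigenvalues -4, and det(A) ≈ 15.9996 matches the eigenvalue product 16.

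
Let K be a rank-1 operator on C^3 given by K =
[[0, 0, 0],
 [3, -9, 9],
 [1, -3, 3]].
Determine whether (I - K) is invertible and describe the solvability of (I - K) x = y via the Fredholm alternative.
(I - K) is invertible (det(I - K) = 7 ≠ 0), so for every y in C^3 the equation (I - K) x = y has a unique solution.

K has rank 1, so it is an outer product K = u v^T: every row of K is a multiple of one row vector. Reading off the entries, u = (0, -3, -1) and v = (-1, 3, -3) (row i of K equals u_i·v^T). A rank-one matrix u v^T satisfies K u = u (v·u) and kills the (2)-dimensional subspace v^⊥, so its characteristic polynomial is lambda^2 (lambda - v·u) with v·u = tr K = -6. Hence the eigenvalues of I - K are 1 (multiplicity 2) and 1 - (-6) = 7, so det(I - K) = 7. (Direct check: I - K =
[[1, 0, 0],
 [-3, 10, -9],
 [-1, 3, -2]]
has determinant 7.) The finite-dimensional Fredholm alternative says: either (I - K) is invertible, or ker(I - K) ≠ {0} and then range(I - K) = ker((I - K)^*)^⊥, with dim ker(I - K) = dim ker((I - K)^*). Since det(I - K) ≠ 0, 1 is not an eigenvalue of K and ker(I - K) = {0}, so we are in the first case: for every y there is a unique x = (I - K)^(-1) y. Explicitly, by the Sherman–Morrison formula, (I - u v^T)^(-1) = I + u v^T/(1 - v·u), i.e. (I - K)^(-1) = I + K/(7).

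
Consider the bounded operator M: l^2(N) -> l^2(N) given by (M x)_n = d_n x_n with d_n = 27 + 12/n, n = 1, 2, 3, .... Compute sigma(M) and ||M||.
sigma(M) = {27 + 12/n : n ≥ 1} ∪ {27}; ||M|| = 39

A bounded diagonal operator on l^2 with diagonal entries d_n has spectrum equal to the closure of {d_n : n ≥ 1}: every d_n is an eigenvalue (with eigenvector e_n), so {d_n} ⊂ sigma(M); the spectrum is closed, so its closure is too; and for lambda not in the closure, (M - lambda I) has bounded inverse (the diagonal entries 1/(d_n - lambda) are bounded). For our sequence d_n = 27 + 12/n, n = 1, 2, 3, ...:
  - {d_n} = {27 + 12/n : n ≥ 1}; the only limit point is 27
  - closure = {27 + 12/n : n ≥ 1} ∪ {27}
For the norm: a diagonal operator has ||M|| = sup_n |d_n|. Here d_n = 27 + 12/n is positive and decreasing, so sup_n |d_n| = d_1 = 27 + 12 = 39. So ||M|| = 39.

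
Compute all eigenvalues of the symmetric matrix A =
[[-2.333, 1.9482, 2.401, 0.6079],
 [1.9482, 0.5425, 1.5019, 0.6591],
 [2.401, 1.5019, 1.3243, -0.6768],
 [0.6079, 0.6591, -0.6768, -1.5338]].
sigma(A) ≈ {-4, -2, 0, 4}

A is real symmetric, so its spectrum consists of real eigenvalues. Expanding the characteristic polynomial of the displayed matrix gives
  det(λ I - A) = p(λ) = λ^4 + (2)λ^3 + (-16)λ^2 + (-31.9989)λ + (0).
Solving p(λ) = 0 yields eigenvalues ≈ -4, -2, 0, 4. (A is shown rounded to 4 decimals, so these recover the underlying integer eigenvalues to within that precision.)
Verification: the trace of A = -2 equals the sum of eigenvalues -2, and det(A) ≈ 0.0002 matches the eigenvalue product 0.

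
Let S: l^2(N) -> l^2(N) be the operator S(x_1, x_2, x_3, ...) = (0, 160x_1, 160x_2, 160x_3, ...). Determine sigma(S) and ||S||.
sigma(S) = closed disk {z in C : |z| ≤ 160}; ||S|| = 160

Note S = 160·U where U is the unit right shift (U x)_k = x_{k-1} (with x_0 := 0); so ||S|| = 160||U|| and sigma(S) = 160·sigma(U). ||S x||^2 = sum_{k≥1} |160x_k|^2 = 25600||x||^2, so ||S|| = 160 and sigma(S) ⊂ {|z| ≤ 160}. For any |lambda| < 160, the equation (S - lambda I) x = 0 forces x_1 = 0, then 160x_k = lambda x_{k+1} ⇒ x = 0, so S has no eigenvalues. But (S - lambda I) is not surjective for |lambda| < 160: solving (S - lambda I) x = e_1 would require x_n proportional to (lambda/160)^(-n), which is not in l^2. So every |lambda| < 160 lies in the residual spectrum. The boundary |lambda| = 160 is in the approximate point spectrum (the spectrum is closed). Hence sigma(S) is the closed disk of radius 160.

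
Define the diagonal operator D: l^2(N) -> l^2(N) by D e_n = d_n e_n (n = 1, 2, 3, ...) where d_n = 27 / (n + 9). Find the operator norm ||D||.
||D|| = 27/10 (attained at n = 1)

For D diagonal, ||D|| = sup_n |d_n| = sup_n 27/(n + 9). This is positive and strictly decreasing in n, so the supremum is attained at n = 1: d_1 = 27/(1 + 9) = 27/10. Hence ||D|| = 27/10.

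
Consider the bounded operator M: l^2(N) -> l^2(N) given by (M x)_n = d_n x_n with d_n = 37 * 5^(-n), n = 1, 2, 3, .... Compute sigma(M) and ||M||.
sigma(M) = {37 * 5^(-n) : n ≥ 1} ∪ {0}; ||M|| = 37/5

A bounded diagonal operator on l^2 with diagonal entries d_n has spectrum equal to the closure of {d_n : n ≥ 1}: every d_n is an eigenvalue (with eigenvector e_n), so {d_n} ⊂ sigma(M); the spectrum is closed, so its closure is too; and for lambda not in the closure, (M - lambda I) has bounded inverse (the diagonal entries 1/(d_n - lambda) are bounded). For our sequence d_n = 37 * 5^(-n), n = 1, 2, 3, ...:
  - {d_n} = {37 * 5^(-n) : n ≥ 1}; the only limit point is 0
  - closure = {37 * 5^(-n) : n ≥ 1} ∪ {0}
For the norm: a diagonal operator has ||M|| = sup_n |d_n|. Here d_n = 37 * 5^(-n) is positive and decreasing, so sup_n |d_n| = d_1 = 37/5. So ||M|| = 37/5.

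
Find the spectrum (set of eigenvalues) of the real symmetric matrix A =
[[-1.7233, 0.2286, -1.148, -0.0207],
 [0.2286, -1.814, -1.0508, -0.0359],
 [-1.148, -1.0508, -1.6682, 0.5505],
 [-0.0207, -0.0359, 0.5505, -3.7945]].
sigma(A) ≈ {-4, -3, -2, 0}

A is real symmetric, so its spectrum consists of real eigenvalues. Expanding the characteristic polynomial of the displayed matrix gives
  det(λ I - A) = p(λ) = λ^4 + (9)λ^3 + (26)λ^2 + (24)λ + (0.0011).
Solving p(λ) = 0 yields eigenvalues ≈ -4, -3, -2, 0. (A is shown rounded to 4 decimals, so these recover the underlying integer eigenvalues to within that precision.)
Verification: the trace of A = -9 equals the sum of eigenvalues -9, and det(A) ≈ 0.0011 matches the eigenvalue product 0.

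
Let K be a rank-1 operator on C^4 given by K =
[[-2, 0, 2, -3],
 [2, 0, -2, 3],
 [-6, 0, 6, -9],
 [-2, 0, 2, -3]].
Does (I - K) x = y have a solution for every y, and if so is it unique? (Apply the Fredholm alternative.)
(I - K) is singular (det(I - K) = 0, i.e. 1 ∈ sigma(K)). (I - K) x = y is solvable iff y ⊥ ker((I - K)^*) = span{(-2, 0, 2, -3)}, i.e. iff -2y_1 + 2y_3 - 3y_4 = 0. When solvable, the solutions are x = y + c·(1, -1, 3, 1), c arbitrary (ker(I - K) = span{(1, -1, 3, 1)}, dimension 1).

K has rank 1, so it is an outer product K = u v^T: every row of K is a multiple of one row vector. Reading off the entries, u = (1, -1, 3, 1) and v = (-2, 0, 2, -3) (row i of K equals u_i·v^T). A rank-one matrix u v^T satisfies K u = u (v·u) and kills the (3)-dimensional subspace v^⊥, so its characteristic polynomial is lambda^3 (lambda - v·u) with v·u = tr K = 1. Hence the eigenvalues of I - K are 1 (multiplicity 3) and 1 - (1) = 0, so det(I - K) = 0. (Direct check: I - K =
[[3, 0, -2, 3],
 [-2, 1, 2, -3],
 [6, 0, -5, 9],
 [2, 0, -2, 4]]
has determinant 0.) So 1 is an eigenvalue of K and (I - K) is not invertible. The finite-dimensional Fredholm alternative says: either (I - K) is invertible, or ker(I - K) ≠ {0} and then range(I - K) = ker((I - K)^*)^⊥, with dim ker(I - K) = dim ker((I - K)^*). We are in the second case, so we need both kernels. Kernel of I - K: (I - K) u = u - u (v·u) = u - u = 0, so ker(I - K) = span{u} = span{(1, -1, 3, 1)} (it is exactly 1-dimensional because rank(I - K) = 3). Kernel of the adjoint: K is real, so (I - K)^* = I - K^T = I - v u^T, and (I - v u^T) v = v - v (u·v) = 0; hence ker((I - K)^*) = span{v} = span{(-2, 0, 2, -3)}. Therefore (I - K) x = y is solvable iff <y, v> = 0, i.e. iff -2y_1 + 2y_3 - 3y_4 = 0. When this holds, K y = u (v·y) = 0, so (I - K) y = y and x = y is a particular solution; the full solution set is the line x = y + c·u = y + c·(1, -1, 3, 1), c ∈ C.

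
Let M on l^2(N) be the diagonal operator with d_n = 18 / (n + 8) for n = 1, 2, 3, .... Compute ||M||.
||M|| = 2 (attained at n = 1)

For M diagonal, ||M|| = sup_n |d_n| = sup_n 18/(n + 8). This is positive and strictly decreasing in n, so the supremum is attained at n = 1: d_1 = 18/(1 + 8) = 2. Hence ||M|| = 2.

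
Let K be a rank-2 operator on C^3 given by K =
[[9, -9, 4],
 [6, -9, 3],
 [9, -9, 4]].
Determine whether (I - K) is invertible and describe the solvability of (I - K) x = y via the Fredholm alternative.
(I - K) is invertible (det(I - K) = -39 ≠ 0), so for every y in C^3 the equation (I - K) x = y has a unique solution.

K has rank 2 and factors as K = U V^T = u1 v1^T + u2 v2^T with u1 = (3, 3, 3), v1 = (2, -3, 1), u2 = (1, 0, 1), v2 = (3, 0, 1) (multiplying out reproduces the displayed K). The nonzero eigenvalues of U V^T coincide with those of the 2 x 2 matrix G = V^T U = [[v1·u1, v1·u2], [v2·u1, v2·u2]] = [[0, 3], [12, 4]], and by the Sylvester determinant identity det(I_3 - U V^T) = det(I_2 - V^T U) = det([[1, -3], [-12, -3]]) = (1)(-3) - (-3)(-12) = -39. (Direct check: I - K =
[[-8, 9, -4],
 [-6, 10, -3],
 [-9, 9, -3]]
has determinant -39.) The finite-dimensional Fredholm alternative says: either (I - K) is invertible, or ker(I - K) ≠ {0} and then range(I - K) = ker((I - K)^*)^⊥, with dim ker(I - K) = dim ker((I - K)^*). Since det(I - K) ≠ 0, 1 is not an eigenvalue of K and ker(I - K) = {0}, so we are in the first case: for every y there is a unique x = (I - K)^(-1) y. (Explicitly, by the Woodbury identity, (I - U V^T)^(-1) = I + U (I_2 - G)^(-1) V^T.)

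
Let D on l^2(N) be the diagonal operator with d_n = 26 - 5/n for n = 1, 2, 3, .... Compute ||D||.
||D|| = 26

For a diagonal operator on l^2 with entries d_n, ||D|| = sup_n |d_n|. Here d_1 = 21, d_2 = 47/2, ..., and d_n = 26 - 5/n increases monotonically toward 26. All terms lie in [21, 26), so |d_n| = d_n and the supremum is the limit 26, which is not attained by any individual d_n. Hence ||D|| = 26.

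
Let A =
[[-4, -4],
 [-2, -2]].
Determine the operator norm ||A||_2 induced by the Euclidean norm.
||A||_2 = sqrt(40) ≈ 6.3246 (= sqrt(largest eigenvalue of A^T A))

||A||_2 = sigma_max(A) = sqrt(lambda_max(A^T A)). Form the symmetric matrix M = A^T A =
[[20, 20],
 [20, 20]].
Its characteristic polynomial (trace, determinant of M give the coefficients) is
  p(λ) = det(λ I - M) = λ^2 - 40λ.
For λ^2 - 40λ the discriminant is 1600. It is a perfect square (40^2), so the roots are rational: λ = (40 ± 40)/2 = 40, 0.
So the eigenvalues of A^T A are ≈ 0, 40 (all ≥ 0, as they must be for A^T A). The largest is λ_max = 40, hence ||A||_2 = sqrt(λ_max) = sqrt(40) ≈ 6.3246.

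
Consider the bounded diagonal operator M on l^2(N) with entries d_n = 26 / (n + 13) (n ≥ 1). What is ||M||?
||M|| = 13/7 (attained at n = 1)

For M diagonal, ||M|| = sup_n |d_n| = sup_n 26/(n + 13). This is positive and strictly decreasing in n, so the supremum is attained at n = 1: d_1 = 26/(1 + 13) = 13/7. Hence ||M|| = 13/7.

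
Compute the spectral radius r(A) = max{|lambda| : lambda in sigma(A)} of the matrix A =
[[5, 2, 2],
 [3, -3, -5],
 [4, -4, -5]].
r(A) ≈ 9.5568

The eigenvalues of A are the roots of its characteristic polynomial. With M = A (coefficients from the trace, the sum of principal 2x2 minors, and det A):
  p(λ) = det(λ I - M) = λ^3 + 3λ^2 - 59λ + 35.
No integer candidate from the rational root theorem (±divisors of 35) is a root, so the roots are irrational. The cubic discriminant is Δ = 704480 > 0, so there are three distinct real roots. p(-10) = -75 and p(-9) = 80 have opposite signs, so a root lies in (-10, -9); Newton's method refines it to λ ≈ -9.5568. p(0) = 35 and p(1) = -20 have opposite signs, so a root lies in (0, 1); Newton's method refines it to λ ≈ 0.6165. p(5) = -60 and p(6) = 5 have opposite signs, so a root lies in (5, 6); Newton's method refines it to λ ≈ 5.9403. Check (Vieta): the three roots sum to -3, matching tr M = -3.
Thus the eigenvalues (to 4 decimals) are -9.5568 (modulus 9.5568); 0.6165 (modulus 0.6165); 5.9403 (modulus 5.9403). The spectral radius is the largest modulus: r(A) ≈ 9.5568. (Cross-check: r(A) ≤ ||A||_2 ≈ 9.9754; equality holds whenever A is normal, though it can also hold for some non-normal A.)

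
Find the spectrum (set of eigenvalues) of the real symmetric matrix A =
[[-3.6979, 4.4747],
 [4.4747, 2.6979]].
sigma(A) ≈ {-6, 5}

A is real symmetric, so its spectrum consists of real eigenvalues. Expanding the characteristic polynomial of the displayed matrix gives
  det(λ I - A) = p(λ) = λ^2 + (1)λ + (-30).
Solving p(λ) = 0 yields eigenvalues ≈ -6, 5. (A is shown rounded to 4 decimals, so these recover the underlying integer eigenvalues to within that precision.)
Verification: the trace of A = -1 equals the sum of eigenvalues -1, and det(A) ≈ -29.9995 matches the eigenvalue product -30.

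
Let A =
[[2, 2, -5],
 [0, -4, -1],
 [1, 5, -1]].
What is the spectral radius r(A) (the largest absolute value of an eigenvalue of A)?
r(A) = 2

The eigenvalues of A are the roots of its characteristic polynomial. With M = A (coefficients from the trace, the sum of principal 2x2 minors, and det A):
  p(λ) = det(λ I - M) = λ^3 + 3λ^2 + 4λ + 4.
By the rational root theorem any rational root is an integer divisor of 4. Testing λ = -2: p(-2) = -8 + 12 - 8 + 4 = 0, so λ = -2 is a root. Dividing out (λ + 2) leaves p(λ) = (λ + 2)(λ^2 + λ + 2). For λ^2 + λ + 2 the discriminant is -7. It is negative, so the roots are the complex-conjugate pair λ = -1/2 ± (sqrt(7)/2) i ≈ -0.5 ± 1.3229i. For a conjugate pair the product of the roots equals the constant term, so |λ|^2 = 2 and |λ| = sqrt(2) ≈ 1.4142.
Thus the eigenvalues (to 4 decimals) are -0.5 ± 1.3229i (modulus 1.4142); -2 (modulus 2). The spectral radius is the largest modulus: r(A) = 2. (Cross-check: r(A) ≤ ||A||_2 ≈ 7.3269; equality holds whenever A is normal, though it can also hold for some non-normal A.)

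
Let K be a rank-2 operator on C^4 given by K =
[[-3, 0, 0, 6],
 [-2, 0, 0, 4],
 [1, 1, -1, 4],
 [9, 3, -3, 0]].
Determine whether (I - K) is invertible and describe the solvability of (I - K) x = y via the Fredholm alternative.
(I - K) is invertible (det(I - K) = -46 ≠ 0), so for every y in C^4 the equation (I - K) x = y has a unique solution.

K has rank 2 and factors as K = U V^T = u1 v1^T + u2 v2^T with u1 = (-3, -2, -2, 0), v1 = (-2, -1, 1, -2), u2 = (-3, -2, -1, 3), v2 = (3, 1, -1, 0) (multiplying out reproduces the displayed K). The nonzero eigenvalues of U V^T coincide with those of the 2 x 2 matrix G = V^T U = [[v1·u1, v1·u2], [v2·u1, v2·u2]] = [[6, 1], [-9, -10]], and by the Sylvester determinant identity det(I_4 - U V^T) = det(I_2 - V^T U) = det([[-5, -1], [9, 11]]) = (-5)(11) - (-1)(9) = -46. (Direct check: I - K =
[[4, 0, 0, -6],
 [2, 1, 0, -4],
 [-1, -1, 2, -4],
 [-9, -3, 3, 1]]
has determinant -46.) The finite-dimensional Fredholm alternative says: either (I - K) is invertible, or ker(I - K) ≠ {0} and then range(I - K) = ker((I - K)^*)^⊥, with dim ker(I - K) = dim ker((I - K)^*). Since det(I - K) ≠ 0, 1 is not an eigenvalue of K and ker(I - K) = {0}, so we are in the first case: for every y there is a unique x = (I - K)^(-1) y. (Explicitly, by the Woodbury identity, (I - U V^T)^(-1) = I + U (I_2 - G)^(-1) V^T.)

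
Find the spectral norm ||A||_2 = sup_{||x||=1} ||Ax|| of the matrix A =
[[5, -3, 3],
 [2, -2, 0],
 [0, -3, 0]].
||A||_2 ≈ 7.1988 (= sqrt(largest eigenvalue of A^T A))

||A||_2 = sigma_max(A) = sqrt(lambda_max(A^T A)). Form the symmetric matrix M = A^T A =
[[29, -19, 15],
 [-19, 22, -9],
 [15, -9, 9]].
Its characteristic polynomial (trace, sum of principal 2x2 minors, determinant of M give the coefficients) is
  p(λ) = det(λ I - M) = λ^3 - 60λ^2 + 430λ - 324.
No integer candidate from the rational root theorem (±divisors of 324) is a root, so the roots are irrational. The cubic discriminant is Δ = 215307248 > 0, so there are three distinct real roots. p(0) = -324 and p(1) = 47 have opposite signs, so a root lies in (0, 1); Newton's method refines it to λ ≈ 0.8537. p(7) = 89 and p(8) = -212 have opposite signs, so a root lies in (7, 8); Newton's method refines it to λ ≈ 7.3231. p(51) = -1803 and p(52) = 404 have opposite signs, so a root lies in (51, 52); Newton's method refines it to λ ≈ 51.8232. Check (Vieta): the three roots sum to 60, matching tr M = 60.
So the eigenvalues of A^T A are ≈ 0.8537, 7.3231, 51.8232 (all ≥ 0, as they must be for A^T A). The largest is λ_max ≈ 51.8232, hence ||A||_2 = sqrt(λ_max) ≈ 7.1988.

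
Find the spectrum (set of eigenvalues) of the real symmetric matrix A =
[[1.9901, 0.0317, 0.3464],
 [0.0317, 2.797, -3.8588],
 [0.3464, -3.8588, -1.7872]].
sigma(A) ≈ {-4, 2, 5}

A is real symmetric, so its spectrum consists of real eigenvalues. Expanding the characteristic polynomial of the displayed matrix gives
  det(λ I - A) = p(λ) = λ^3 + (-3)λ^2 + (-18)λ + (40).
Solving p(λ) = 0 yields eigenvalues ≈ -4, 2, 5. (A is shown rounded to 4 decimals, so these recover the underlying integer eigenvalues to within that precision.)
Verification: the trace of A = 3 equals the sum of eigenvalues 3, and det(A) ≈ -39.9999 matches the eigenvalue product -40.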